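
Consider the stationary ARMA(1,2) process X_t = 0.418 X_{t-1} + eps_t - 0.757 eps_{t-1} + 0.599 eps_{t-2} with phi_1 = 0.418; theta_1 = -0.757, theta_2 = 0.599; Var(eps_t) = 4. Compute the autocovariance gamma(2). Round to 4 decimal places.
\gamma(2) = 1.7471

Multiply the model equation by X_{t-k} and take expectations. With theta_0 = psi_0 = 1 and psi_j the MA(infinity) weights, this gives
  gamma(k) - sum_i phi_i gamma(k-i) = c_k,
  c_k = sigma^2 * sum_{j=k..q} theta_j psi_{j-k}   (c_k = 0 for k > q),
using gamma(-m) = gamma(m).
psi-weights needed (psi_j = theta_j + sum_i phi_i psi_{j-i}):
  psi_1 = theta_1 + phi_1 = -0.757 + (0.418) = -0.339
  psi_2 = theta_2 + phi_1 psi_1 = 0.599 + (0.418)(-0.339) = 0.457298
Right-hand sides:
  c_0 = sigma^2 (1 + theta_1 psi_1 + theta_2 psi_2) = 4 * (1 + (-0.757)(-0.339) + (0.599)(0.457298)) = 4 * 1.530545 = 6.122178
  c_1 = sigma^2 (theta_1 + theta_2 psi_1) = 4 * (-0.757 + (0.599)(-0.339)) = -3.840244
  c_2 = sigma^2 theta_2 = 4 * (0.599) = 2.396
Equations for k = 0 and k = 1 (AR order 1):
  gamma(0) = phi_1 gamma(1) + c_0
  gamma(1) = phi_1 gamma(0) + c_1
Substituting the second into the first: gamma(0) (1 - phi_1^2) = c_0 + phi_1 c_1, so
  gamma(0) = (c_0 + phi_1 c_1) / (1 - phi_1^2) = (6.122178 + (0.418)(-3.840244)) / (1 - (0.418)^2) = 4.516956 / 0.825276 = 5.473267.
  gamma(1) = phi_1 gamma(0) + c_1 = (0.418)(5.473267) + (-3.840244) = -1.552418.
For k = 2: gamma(2) = phi_1 gamma(1) + c_2
  = (0.418)(-1.552418) + (2.396) = 1.747089.
Therefore gamma(2) = 1.7471 (to 4 decimal places).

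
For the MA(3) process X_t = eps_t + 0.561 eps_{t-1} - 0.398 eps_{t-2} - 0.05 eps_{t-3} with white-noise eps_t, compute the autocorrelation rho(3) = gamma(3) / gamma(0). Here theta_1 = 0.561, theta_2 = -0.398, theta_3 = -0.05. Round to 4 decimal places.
\rho(3) = -0.0339

For an MA(q) process with theta_0 = 1, the autocovariance is
  gamma(k) = sigma^2 * sum_{i=0..q-k} theta_i * theta_{i+k},
and rho(k) = gamma(k) / gamma(0). Sigma^2 cancels.
  numerator   = (1)*(-0.05) = -0.05.
  denominator = (1)^2 + (0.561)^2 + (-0.398)^2 + (-0.05)^2 = 1.475625.
  rho(3) = -0.05 / 1.475625 = -0.0339.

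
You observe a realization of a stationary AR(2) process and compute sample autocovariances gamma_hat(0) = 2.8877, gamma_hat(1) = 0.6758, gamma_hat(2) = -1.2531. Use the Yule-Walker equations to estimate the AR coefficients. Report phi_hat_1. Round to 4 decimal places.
\hat\phi_{1} = 0.3550

The Yule-Walker equations for an AR(p) process read, in matrix form,
  Gamma_p phi = r_p,   with   (Gamma_p)_{ij} = gamma(|i - j|),
                       (r_p)_i = gamma(i),   i,j = 1..p.
Substitute the sample gammas (Toeplitz matrix and right-hand side of size 2):
  Gamma_p = [[2.8877, 0.6758], [0.6758, 2.8877]]
  r_p     = [0.6758, -1.2531]
Written out:
  2.8877 phi_1 + 0.6758 phi_2 = 0.6758
  0.6758 phi_1 + 2.8877 phi_2 = -1.2531
Solve by Cramer's rule:
  det = gamma(0)^2 - gamma(1)^2 = (2.8877)^2 - (0.6758)^2 = 8.33881129 - 0.45670564 = 7.88210565
  phi_hat_1 = [gamma(1) gamma(0) - gamma(1) gamma(2)] / det = [(0.6758)(2.8877) - (0.6758)(-1.2531)] / 7.88210565 = 2.79835264 / 7.88210565 = 0.355
  phi_hat_2 = [gamma(0) gamma(2) - gamma(1)^2] / det = [(2.8877)(-1.2531) - (0.6758)^2] / 7.88210565 = -4.07528251 / 7.88210565 = -0.517
So phi_hat = [0.3550, -0.5170].
Therefore phi_hat_1 = 0.3550.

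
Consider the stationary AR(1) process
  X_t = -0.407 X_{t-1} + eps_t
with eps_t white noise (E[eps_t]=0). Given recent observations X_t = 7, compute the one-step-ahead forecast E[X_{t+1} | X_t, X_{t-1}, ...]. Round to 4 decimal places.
E[X_{t+1} \mid \mathcal F_t] = -2.8490

For an AR(p) model X_t = c + sum_i phi_i X_{t-i} + eps_t, the
one-step-ahead conditional mean is
  E[X_{t+1} | X_t, ...] = c + sum_i phi_i X_{t+1-i}.
Substitute known values:
  E[X_{t+1} | ...] = (-0.407) * (7)
                   = -2.8490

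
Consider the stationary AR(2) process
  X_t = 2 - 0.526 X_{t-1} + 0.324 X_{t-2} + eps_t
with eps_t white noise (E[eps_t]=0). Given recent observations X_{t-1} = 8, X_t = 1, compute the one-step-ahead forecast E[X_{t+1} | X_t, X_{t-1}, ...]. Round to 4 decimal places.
E[X_{t+1} \mid \mathcal F_t] = 4.0660

For an AR(p) model X_t = c + sum_i phi_i X_{t-i} + eps_t, the
one-step-ahead conditional mean is
  E[X_{t+1} | X_t, ...] = c + sum_i phi_i X_{t+1-i}.
Substitute known values:
  E[X_{t+1} | ...] = 2 + (-0.526) * (1) + (0.324) * (8)
                   = 4.0660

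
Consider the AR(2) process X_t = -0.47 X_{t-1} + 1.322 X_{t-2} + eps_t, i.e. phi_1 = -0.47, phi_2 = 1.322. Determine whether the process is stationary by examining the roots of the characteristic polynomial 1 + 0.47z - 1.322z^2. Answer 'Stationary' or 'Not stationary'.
\text{Not stationary}

The AR(p) characteristic polynomial is P(z) = 1 + 0.47z - 1.322z^2.
Stationarity requires all roots to lie outside the unit circle, i.e. |z| > 1 for every root.
Set 1 + (0.47) z + (-1.322) z^2 = 0, i.e. a z^2 + b z + c = 0 with a = -1.322, b = 0.47, c = 1.
Discriminant D = b^2 - 4ac = (0.47)^2 - 4*(-1.322)*1 = 0.2209 - (-5.288) = 5.5089.
D >= 0, so the roots are real: z = (-b +/- sqrt(D)) / (2a) = (-0.47 +/- 2.347105) / (-2.644).
  z_1 = (-0.47 + 2.347105) / (-2.644) = -0.7099,   |z_1| = 0.7099.
  z_2 = (-0.47 - 2.347105) / (-2.644) = 1.0655,   |z_2| = 1.0655.
Moduli of all roots: 0.7099, 1.0655.
All moduli strictly greater than 1? No.
Verdict: Not stationary.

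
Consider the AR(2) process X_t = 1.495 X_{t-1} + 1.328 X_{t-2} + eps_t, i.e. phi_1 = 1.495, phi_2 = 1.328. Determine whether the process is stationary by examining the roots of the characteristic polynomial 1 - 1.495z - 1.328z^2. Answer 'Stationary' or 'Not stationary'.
\text{Not stationary}

The AR(p) characteristic polynomial is P(z) = 1 - 1.495z - 1.328z^2.
Stationarity requires all roots to lie outside the unit circle, i.e. |z| > 1 for every root.
Set 1 + (-1.495) z + (-1.328) z^2 = 0, i.e. a z^2 + b z + c = 0 with a = -1.328, b = -1.495, c = 1.
Discriminant D = b^2 - 4ac = (-1.495)^2 - 4*(-1.328)*1 = 2.235025 - (-5.312) = 7.547025.
D >= 0, so the roots are real: z = (-b +/- sqrt(D)) / (2a) = (1.495 +/- 2.747185) / (-2.656).
  z_1 = (1.495 + 2.747185) / (-2.656) = -1.5972,   |z_1| = 1.5972.
  z_2 = (1.495 - 2.747185) / (-2.656) = 0.4715,   |z_2| = 0.4715.
Moduli of all roots: 1.5972, 0.4715.
All moduli strictly greater than 1? No.
Verdict: Not stationary.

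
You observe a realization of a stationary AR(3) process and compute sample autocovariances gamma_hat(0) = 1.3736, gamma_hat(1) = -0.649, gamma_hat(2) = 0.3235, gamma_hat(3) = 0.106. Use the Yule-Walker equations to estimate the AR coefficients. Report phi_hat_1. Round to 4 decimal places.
\hat\phi_{1} = -0.4690

The Yule-Walker equations for an AR(p) process read, in matrix form,
  Gamma_p phi = r_p,   with   (Gamma_p)_{ij} = gamma(|i - j|),
                       (r_p)_i = gamma(i),   i,j = 1..p.
Substitute the sample gammas (Toeplitz matrix and right-hand side of size 3):
  Gamma_p = [[1.3736, -0.649, 0.3235], [-0.649, 1.3736, -0.649], [0.3235, -0.649, 1.3736]]
  r_p     = [-0.649, 0.3235, 0.106]
Written out (R1..R3):
  (R1) 1.3736 phi_1 - 0.649 phi_2 + 0.3235 phi_3 = -0.649
  (R2) -0.649 phi_1 + 1.3736 phi_2 - 0.649 phi_3 = 0.3235
  (R3) 0.3235 phi_1 - 0.649 phi_2 + 1.3736 phi_3 = 0.106
Gaussian elimination:
  R2 <- R2 - (-0.649/1.3736) R1 = R2 - (-0.472481) R1:  1.06696 phi_2 - 0.496152 phi_3 = 0.01686
  R3 <- R3 - (0.3235/1.3736) R1 = R3 - (0.235513) R1:  -0.496152 phi_2 + 1.297412 phi_3 = 0.258848
  R3 <- R3 - (-0.496152/1.06696) R2 = R3 - (-0.465015) R2:  1.066693 phi_3 = 0.266688
Back-substitution:
  phi_hat_3 = 0.266688 / 1.066693 = 0.250013
  phi_hat_2 = (0.01686 - (-0.496152)(0.250013)) / 1.06696 = 0.132062
  phi_hat_1 = (-0.649 - (-0.649)(0.132062) - (0.3235)(0.250013)) / 1.3736 = -0.468966
So phi_hat = [-0.4690, 0.1321, 0.2500].
Therefore phi_hat_1 = -0.4690.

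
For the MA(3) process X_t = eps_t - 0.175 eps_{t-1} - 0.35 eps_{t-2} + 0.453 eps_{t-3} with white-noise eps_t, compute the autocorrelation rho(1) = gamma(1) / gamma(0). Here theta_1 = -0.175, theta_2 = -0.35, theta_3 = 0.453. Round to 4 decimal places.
\rho(1) = -0.2005

For an MA(q) process with theta_0 = 1, the autocovariance is
  gamma(k) = sigma^2 * sum_{i=0..q-k} theta_i * theta_{i+k},
and rho(k) = gamma(k) / gamma(0). Sigma^2 cancels.
  numerator   = (1)*(-0.175) + (-0.175)*(-0.35) + (-0.35)*(0.453) = -0.2723.
  denominator = (1)^2 + (-0.175)^2 + (-0.35)^2 + (0.453)^2 = 1.358334.
  rho(1) = -0.2723 / 1.358334 = -0.2005.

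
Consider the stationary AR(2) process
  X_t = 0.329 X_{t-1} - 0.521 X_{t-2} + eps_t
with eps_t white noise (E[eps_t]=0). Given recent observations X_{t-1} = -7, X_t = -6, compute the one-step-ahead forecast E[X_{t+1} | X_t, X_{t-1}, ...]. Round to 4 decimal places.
E[X_{t+1} \mid \mathcal F_t] = 1.6730

For an AR(p) model X_t = c + sum_i phi_i X_{t-i} + eps_t, the
one-step-ahead conditional mean is
  E[X_{t+1} | X_t, ...] = c + sum_i phi_i X_{t+1-i}.
Substitute known values:
  E[X_{t+1} | ...] = (0.329) * (-6) + (-0.521) * (-7)
                   = 1.6730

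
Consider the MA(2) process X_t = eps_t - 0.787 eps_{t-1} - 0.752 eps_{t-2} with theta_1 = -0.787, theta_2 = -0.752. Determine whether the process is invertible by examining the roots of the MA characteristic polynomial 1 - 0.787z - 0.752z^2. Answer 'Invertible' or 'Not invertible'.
\text{Not invertible}

The MA(q) characteristic polynomial is P(z) = 1 - 0.787z - 0.752z^2.
Invertibility requires all roots to lie outside the unit circle, i.e. |z| > 1 for every root.
Set 1 + (-0.787) z + (-0.752) z^2 = 0, i.e. a z^2 + b z + c = 0 with a = -0.752, b = -0.787, c = 1.
Discriminant D = b^2 - 4ac = (-0.787)^2 - 4*(-0.752)*1 = 0.619369 - (-3.008) = 3.627369.
D >= 0, so the roots are real: z = (-b +/- sqrt(D)) / (2a) = (0.787 +/- 1.904565) / (-1.504).
  z_1 = (0.787 + 1.904565) / (-1.504) = -1.7896,   |z_1| = 1.7896.
  z_2 = (0.787 - 1.904565) / (-1.504) = 0.7431,   |z_2| = 0.7431.
Moduli of all roots: 1.7896, 0.7431.
All moduli strictly greater than 1? No.
Verdict: Not invertible.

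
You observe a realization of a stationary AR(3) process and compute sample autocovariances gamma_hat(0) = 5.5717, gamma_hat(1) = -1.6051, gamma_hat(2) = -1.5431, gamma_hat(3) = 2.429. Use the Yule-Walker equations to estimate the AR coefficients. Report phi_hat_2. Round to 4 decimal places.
\hat\phi_{2} = -0.2830

The Yule-Walker equations for an AR(p) process read, in matrix form,
  Gamma_p phi = r_p,   with   (Gamma_p)_{ij} = gamma(|i - j|),
                       (r_p)_i = gamma(i),   i,j = 1..p.
Substitute the sample gammas (Toeplitz matrix and right-hand side of size 3):
  Gamma_p = [[5.5717, -1.6051, -1.5431], [-1.6051, 5.5717, -1.6051], [-1.5431, -1.6051, 5.5717]]
  r_p     = [-1.6051, -1.5431, 2.429]
Written out (R1..R3):
  (R1) 5.5717 phi_1 - 1.6051 phi_2 - 1.5431 phi_3 = -1.6051
  (R2) -1.6051 phi_1 + 5.5717 phi_2 - 1.6051 phi_3 = -1.5431
  (R3) -1.5431 phi_1 - 1.6051 phi_2 + 5.5717 phi_3 = 2.429
Gaussian elimination:
  R2 <- R2 - (-1.6051/5.5717) R1 = R2 - (-0.288081) R1:  5.109301 phi_2 - 2.049638 phi_3 = -2.005499
  R3 <- R3 - (-1.5431/5.5717) R1 = R3 - (-0.276953) R1:  -2.049638 phi_2 + 5.144334 phi_3 = 1.984462
  R3 <- R3 - (-2.049638/5.109301) R2 = R3 - (-0.401158) R2:  4.322105 phi_3 = 1.179941
Back-substitution:
  phi_hat_3 = 1.179941 / 4.322105 = 0.273001
  phi_hat_2 = (-2.005499 - (-2.049638)(0.273001)) / 5.109301 = -0.283002
  phi_hat_1 = (-1.6051 - (-1.6051)(-0.283002) - (-1.5431)(0.273001)) / 5.5717 = -0.294
So phi_hat = [-0.2940, -0.2830, 0.2730].
Therefore phi_hat_2 = -0.2830.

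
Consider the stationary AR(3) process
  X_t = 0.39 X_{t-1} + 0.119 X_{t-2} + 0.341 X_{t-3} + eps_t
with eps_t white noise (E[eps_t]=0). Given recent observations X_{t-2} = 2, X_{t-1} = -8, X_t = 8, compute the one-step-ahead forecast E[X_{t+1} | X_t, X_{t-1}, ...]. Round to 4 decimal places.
E[X_{t+1} \mid \mathcal F_t] = 2.8500

For an AR(p) model X_t = c + sum_i phi_i X_{t-i} + eps_t, the
one-step-ahead conditional mean is
  E[X_{t+1} | X_t, ...] = c + sum_i phi_i X_{t+1-i}.
Substitute known values:
  E[X_{t+1} | ...] = (0.39) * (8) + (0.119) * (-8) + (0.341) * (2)
                   = 2.8500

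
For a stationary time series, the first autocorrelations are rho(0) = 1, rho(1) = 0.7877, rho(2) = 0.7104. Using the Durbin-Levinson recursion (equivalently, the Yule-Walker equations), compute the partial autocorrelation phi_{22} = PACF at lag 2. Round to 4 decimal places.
\phi_{22} = 0.2369

The PACF at lag k is phi_{kk}, the last component of the solution
to the Yule-Walker system G_k phi = r_k where
  (G_k)_{ij} = rho(|i - j|), (r_k)_i = rho(i), i,j = 1..k.
Equivalently, Durbin-Levinson gives phi_{kk} iteratively:
  phi_{11} = rho(1)
  phi_{kk} = [rho(k) - sum_{j=1..k-1} phi_{k-1,j} rho(k-j)]
            / [1 - sum_{j=1..k-1} phi_{k-1,j} rho(j)],
  phi_{k,j} = phi_{k-1,j} - phi_{kk} phi_{k-1,k-j},  j = 1..k-1.
Step k = 1:
  phi_11 = rho(1) = 0.7877.
Step k = 2:
  phi_22 = [rho(2) - phi_11 rho(1)] / [1 - phi_11 rho(1)] = [0.7104 - (0.7877)(0.7877)] / [1 - (0.7877)(0.7877)]
         = 0.08992871 / 0.37952871 = 0.2369.
Therefore phi_{22} = 0.2369.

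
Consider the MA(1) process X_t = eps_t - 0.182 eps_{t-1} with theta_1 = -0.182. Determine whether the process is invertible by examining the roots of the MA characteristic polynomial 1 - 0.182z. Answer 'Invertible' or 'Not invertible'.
\text{Invertible}

The MA(q) characteristic polynomial is P(z) = 1 - 0.182z.
Invertibility requires all roots to lie outside the unit circle, i.e. |z| > 1 for every root.
This is linear in z: 1 + (-0.182) z = 0  =>  z = -1/(-0.182) = 5.494505,  |z| = 5.494505.
Moduli of all roots: 5.4945.
All moduli strictly greater than 1? Yes.
Verdict: Invertible.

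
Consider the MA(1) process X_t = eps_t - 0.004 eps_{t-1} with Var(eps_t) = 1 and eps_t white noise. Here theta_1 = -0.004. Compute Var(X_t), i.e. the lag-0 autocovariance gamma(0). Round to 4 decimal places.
\gamma(0) = 1.0000

For an MA(q) process X_t = eps_t + sum_i theta_i eps_{t-i} with
Var(eps_t) = sigma^2, the variance is
  gamma(0) = sigma^2 * (1 + sum_i theta_i^2).
  sum_i theta_i^2 = (-0.004)^2 = 0.000016.
  gamma(0) = 1 * (1 + 0.000016) = 1 * 1.000016 = 1.000016, which rounds to 1.0000.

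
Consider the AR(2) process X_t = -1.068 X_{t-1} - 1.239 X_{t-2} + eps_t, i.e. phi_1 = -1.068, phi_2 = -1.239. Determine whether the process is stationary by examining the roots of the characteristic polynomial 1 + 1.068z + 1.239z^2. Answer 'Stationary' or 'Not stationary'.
\text{Not stationary}

The AR(p) characteristic polynomial is P(z) = 1 + 1.068z + 1.239z^2.
Stationarity requires all roots to lie outside the unit circle, i.e. |z| > 1 for every root.
Set 1 + (1.068) z + (1.239) z^2 = 0, i.e. a z^2 + b z + c = 0 with a = 1.239, b = 1.068, c = 1.
Discriminant D = b^2 - 4ac = (1.068)^2 - 4*(1.239)*1 = 1.140624 - (4.956) = -3.815376.
D < 0, so the roots are the complex-conjugate pair z = (-b +/- i sqrt(-D)) / (2a) = -0.431 +/- 0.7883i.
For a conjugate pair |z|^2 = z * conj(z) = (product of roots) = c/a = 1/(1.239) = 0.807103, so |z| = sqrt(0.807103) = 0.8984 for both roots.
Moduli of all roots: 0.8984, 0.8984.
All moduli strictly greater than 1? No.
Verdict: Not stationary.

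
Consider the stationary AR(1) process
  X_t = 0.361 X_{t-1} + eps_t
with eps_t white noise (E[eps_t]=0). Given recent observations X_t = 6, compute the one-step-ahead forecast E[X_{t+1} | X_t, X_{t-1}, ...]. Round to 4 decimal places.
E[X_{t+1} \mid \mathcal F_t] = 2.1660

For an AR(p) model X_t = c + sum_i phi_i X_{t-i} + eps_t, the
one-step-ahead conditional mean is
  E[X_{t+1} | X_t, ...] = c + sum_i phi_i X_{t+1-i}.
Substitute known values:
  E[X_{t+1} | ...] = (0.361) * (6)
                   = 2.1660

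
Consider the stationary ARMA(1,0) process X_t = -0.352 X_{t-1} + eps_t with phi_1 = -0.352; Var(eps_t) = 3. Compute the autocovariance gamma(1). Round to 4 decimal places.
\gamma(1) = -1.2053

Multiply the model equation by X_{t-k} and take expectations. With theta_0 = psi_0 = 1 and psi_j the MA(infinity) weights, this gives
  gamma(k) - sum_i phi_i gamma(k-i) = c_k,
  c_k = sigma^2 * sum_{j=k..q} theta_j psi_{j-k}   (c_k = 0 for k > q),
using gamma(-m) = gamma(m).
Pure AR (q = 0): c_0 = sigma^2 = 3, c_k = 0 for k >= 1.
Equations for k = 0 and k = 1 (AR order 1):
  gamma(0) = phi_1 gamma(1) + c_0
  gamma(1) = phi_1 gamma(0) + c_1
Substituting the second into the first: gamma(0) (1 - phi_1^2) = c_0 + phi_1 c_1, so
  gamma(0) = c_0 / (1 - phi_1^2) = 3 / (1 - (-0.352)^2) = 3 / 0.876096 = 3.424282.
  gamma(1) = phi_1 gamma(0) = (-0.352)(3.424282) = -1.205347.
Therefore gamma(1) = -1.2053 (to 4 decimal places).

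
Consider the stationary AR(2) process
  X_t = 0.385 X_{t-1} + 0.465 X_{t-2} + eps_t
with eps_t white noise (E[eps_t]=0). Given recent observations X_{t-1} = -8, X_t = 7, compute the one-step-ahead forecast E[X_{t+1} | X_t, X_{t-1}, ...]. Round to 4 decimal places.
E[X_{t+1} \mid \mathcal F_t] = -1.0250

For an AR(p) model X_t = c + sum_i phi_i X_{t-i} + eps_t, the
one-step-ahead conditional mean is
  E[X_{t+1} | X_t, ...] = c + sum_i phi_i X_{t+1-i}.
Substitute known values:
  E[X_{t+1} | ...] = (0.385) * (7) + (0.465) * (-8)
                   = -1.0250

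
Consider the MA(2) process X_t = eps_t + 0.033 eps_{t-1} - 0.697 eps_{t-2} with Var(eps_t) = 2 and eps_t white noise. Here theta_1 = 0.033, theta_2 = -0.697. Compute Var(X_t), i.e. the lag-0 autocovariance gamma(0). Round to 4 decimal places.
\gamma(0) = 2.9738

For an MA(q) process X_t = eps_t + sum_i theta_i eps_{t-i} with
Var(eps_t) = sigma^2, the variance is
  gamma(0) = sigma^2 * (1 + sum_i theta_i^2).
  sum_i theta_i^2 = (0.033)^2 + (-0.697)^2 = 0.001089 + 0.485809 = 0.486898.
  gamma(0) = 2 * (1 + 0.486898) = 2 * 1.486898 = 2.973796, which rounds to 2.9738.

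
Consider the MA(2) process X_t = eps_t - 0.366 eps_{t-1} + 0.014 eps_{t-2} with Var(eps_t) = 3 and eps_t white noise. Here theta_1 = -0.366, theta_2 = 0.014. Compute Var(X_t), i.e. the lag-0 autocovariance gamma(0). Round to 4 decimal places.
\gamma(0) = 3.4025

For an MA(q) process X_t = eps_t + sum_i theta_i eps_{t-i} with
Var(eps_t) = sigma^2, the variance is
  gamma(0) = sigma^2 * (1 + sum_i theta_i^2).
  sum_i theta_i^2 = (-0.366)^2 + (0.014)^2 = 0.133956 + 0.000196 = 0.134152.
  gamma(0) = 3 * (1 + 0.134152) = 3 * 1.134152 = 3.402456, which rounds to 3.4025.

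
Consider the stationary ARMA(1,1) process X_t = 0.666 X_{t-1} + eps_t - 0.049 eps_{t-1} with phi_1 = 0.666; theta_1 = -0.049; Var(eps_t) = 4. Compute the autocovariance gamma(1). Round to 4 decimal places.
\gamma(1) = 4.2906

Multiply the model equation by X_{t-k} and take expectations. With theta_0 = psi_0 = 1 and psi_j the MA(infinity) weights, this gives
  gamma(k) - sum_i phi_i gamma(k-i) = c_k,
  c_k = sigma^2 * sum_{j=k..q} theta_j psi_{j-k}   (c_k = 0 for k > q),
using gamma(-m) = gamma(m).
psi-weights needed (psi_j = theta_j + sum_i phi_i psi_{j-i}):
  psi_1 = theta_1 + phi_1 = -0.049 + (0.666) = 0.617
Right-hand sides:
  c_0 = sigma^2 (1 + theta_1 psi_1) = 4 * (1 + (-0.049)(0.617)) = 4 * 0.969767 = 3.879068
  c_1 = sigma^2 theta_1 = 4 * (-0.049) = -0.196
  c_2 = 0
Equations for k = 0 and k = 1 (AR order 1):
  gamma(0) = phi_1 gamma(1) + c_0
  gamma(1) = phi_1 gamma(0) + c_1
Substituting the second into the first: gamma(0) (1 - phi_1^2) = c_0 + phi_1 c_1, so
  gamma(0) = (c_0 + phi_1 c_1) / (1 - phi_1^2) = (3.879068 + (0.666)(-0.196)) / (1 - (0.666)^2) = 3.748532 / 0.556444 = 6.736584.
  gamma(1) = phi_1 gamma(0) + c_1 = (0.666)(6.736584) + (-0.196) = 4.290565.
Therefore gamma(1) = 4.2906 (to 4 decimal places).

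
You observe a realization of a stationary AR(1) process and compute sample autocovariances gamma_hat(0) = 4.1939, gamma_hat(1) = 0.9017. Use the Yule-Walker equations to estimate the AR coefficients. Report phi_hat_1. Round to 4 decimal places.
\hat\phi_{1} = 0.2150

The Yule-Walker equations for an AR(p) process read, in matrix form,
  Gamma_p phi = r_p,   with   (Gamma_p)_{ij} = gamma(|i - j|),
                       (r_p)_i = gamma(i),   i,j = 1..p.
Substitute the sample gammas (Toeplitz matrix and right-hand side of size 1):
  Gamma_p = [[4.1939]]
  r_p     = [0.9017]
With p = 1 this is the single equation gamma(0) phi_1 = gamma(1):
  phi_hat_1 = gamma(1) / gamma(0) = 0.9017 / 4.1939 = 0.2150.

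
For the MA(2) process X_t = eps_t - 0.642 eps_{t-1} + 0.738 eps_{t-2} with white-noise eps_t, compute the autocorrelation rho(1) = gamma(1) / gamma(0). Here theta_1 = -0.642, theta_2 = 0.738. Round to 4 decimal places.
\rho(1) = -0.5702

For an MA(q) process with theta_0 = 1, the autocovariance is
  gamma(k) = sigma^2 * sum_{i=0..q-k} theta_i * theta_{i+k},
and rho(k) = gamma(k) / gamma(0). Sigma^2 cancels.
  numerator   = (1)*(-0.642) + (-0.642)*(0.738) = -1.115796.
  denominator = (1)^2 + (-0.642)^2 + (0.738)^2 = 1.956808.
  rho(1) = -1.115796 / 1.956808 = -0.5702.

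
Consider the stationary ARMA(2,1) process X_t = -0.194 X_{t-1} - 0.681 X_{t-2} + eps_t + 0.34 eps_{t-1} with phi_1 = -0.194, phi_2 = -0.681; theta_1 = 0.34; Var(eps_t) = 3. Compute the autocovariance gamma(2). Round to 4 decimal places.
\gamma(2) = -3.9907

Multiply the model equation by X_{t-k} and take expectations. With theta_0 = psi_0 = 1 and psi_j the MA(infinity) weights, this gives
  gamma(k) - sum_i phi_i gamma(k-i) = c_k,
  c_k = sigma^2 * sum_{j=k..q} theta_j psi_{j-k}   (c_k = 0 for k > q),
using gamma(-m) = gamma(m).
psi-weights needed (psi_j = theta_j + sum_i phi_i psi_{j-i}):
  psi_1 = theta_1 + phi_1 = 0.34 + (-0.194) = 0.146
Right-hand sides:
  c_0 = sigma^2 (1 + theta_1 psi_1) = 3 * (1 + (0.34)(0.146)) = 3 * 1.04964 = 3.14892
  c_1 = sigma^2 theta_1 = 3 * (0.34) = 1.02
  c_2 = 0
Equations for k = 0, 1, 2 (AR order 2, c_2 = 0):
  (E0) gamma(0) = phi_1 gamma(1) + phi_2 gamma(2) + c_0
  (E1) gamma(1) = phi_1 gamma(0) + phi_2 gamma(1) + c_1
  (E2) gamma(2) = phi_1 gamma(1) + phi_2 gamma(0)
From (E1): gamma(1) = A gamma(0) + B with
  A = phi_1 / (1 - phi_2) = -0.194 / 1.681 = -0.115407,   B = c_1 / (1 - phi_2) = 1.02 / 1.681 = 0.606782.
Insert (E2) into (E0): gamma(0) (1 - phi_2^2) = phi_1 (1 + phi_2) gamma(1) + c_0.
  phi_1 (1 + phi_2) = (-0.194)(0.319) = -0.061886,   1 - phi_2^2 = 0.536239.
Replace gamma(1) by A gamma(0) + B and collect gamma(0):
  gamma(0) [0.536239 - (-0.061886)(-0.115407)] = (-0.061886)(0.606782) + 3.14892
  gamma(0) * 0.529097 = 3.111369
  gamma(0) = 3.111369 / 0.529097 = 5.880527.
  gamma(1) = A gamma(0) + B = (-0.115407)(5.880527) + (0.606782) = -0.071875.
  gamma(2) = phi_1 gamma(1) + phi_2 gamma(0) = (-0.194)(-0.071875) + (-0.681)(5.880527) = -3.990695.
Therefore gamma(2) = -3.9907 (to 4 decimal places).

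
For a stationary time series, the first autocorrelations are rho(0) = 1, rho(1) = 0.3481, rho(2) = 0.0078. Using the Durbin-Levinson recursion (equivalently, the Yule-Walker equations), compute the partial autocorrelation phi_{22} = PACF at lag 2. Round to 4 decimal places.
\phi_{22} = -0.1290

The PACF at lag k is phi_{kk}, the last component of the solution
to the Yule-Walker system G_k phi = r_k where
  (G_k)_{ij} = rho(|i - j|), (r_k)_i = rho(i), i,j = 1..k.
Equivalently, Durbin-Levinson gives phi_{kk} iteratively:
  phi_{11} = rho(1)
  phi_{kk} = [rho(k) - sum_{j=1..k-1} phi_{k-1,j} rho(k-j)]
            / [1 - sum_{j=1..k-1} phi_{k-1,j} rho(j)],
  phi_{k,j} = phi_{k-1,j} - phi_{kk} phi_{k-1,k-j},  j = 1..k-1.
Step k = 1:
  phi_11 = rho(1) = 0.3481.
Step k = 2:
  phi_22 = [rho(2) - phi_11 rho(1)] / [1 - phi_11 rho(1)] = [0.0078 - (0.3481)(0.3481)] / [1 - (0.3481)(0.3481)]
         = -0.11337361 / 0.87882639 = -0.129.
Therefore phi_{22} = -0.1290.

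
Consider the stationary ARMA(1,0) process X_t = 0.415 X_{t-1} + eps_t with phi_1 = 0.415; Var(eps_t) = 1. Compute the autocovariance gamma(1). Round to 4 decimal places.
\gamma(1) = 0.5013

Multiply the model equation by X_{t-k} and take expectations. With theta_0 = psi_0 = 1 and psi_j the MA(infinity) weights, this gives
  gamma(k) - sum_i phi_i gamma(k-i) = c_k,
  c_k = sigma^2 * sum_{j=k..q} theta_j psi_{j-k}   (c_k = 0 for k > q),
using gamma(-m) = gamma(m).
Pure AR (q = 0): c_0 = sigma^2 = 1, c_k = 0 for k >= 1.
Equations for k = 0 and k = 1 (AR order 1):
  gamma(0) = phi_1 gamma(1) + c_0
  gamma(1) = phi_1 gamma(0) + c_1
Substituting the second into the first: gamma(0) (1 - phi_1^2) = c_0 + phi_1 c_1, so
  gamma(0) = c_0 / (1 - phi_1^2) = 1 / (1 - (0.415)^2) = 1 / 0.827775 = 1.208058.
  gamma(1) = phi_1 gamma(0) = (0.415)(1.208058) = 0.501344.
Therefore gamma(1) = 0.5013 (to 4 decimal places).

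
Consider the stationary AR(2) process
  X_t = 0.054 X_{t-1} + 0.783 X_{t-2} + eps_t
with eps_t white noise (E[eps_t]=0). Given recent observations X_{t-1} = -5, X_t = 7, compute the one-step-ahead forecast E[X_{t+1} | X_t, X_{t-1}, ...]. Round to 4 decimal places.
E[X_{t+1} \mid \mathcal F_t] = -3.5370

For an AR(p) model X_t = c + sum_i phi_i X_{t-i} + eps_t, the
one-step-ahead conditional mean is
  E[X_{t+1} | X_t, ...] = c + sum_i phi_i X_{t+1-i}.
Substitute known values:
  E[X_{t+1} | ...] = (0.054) * (7) + (0.783) * (-5)
                   = -3.5370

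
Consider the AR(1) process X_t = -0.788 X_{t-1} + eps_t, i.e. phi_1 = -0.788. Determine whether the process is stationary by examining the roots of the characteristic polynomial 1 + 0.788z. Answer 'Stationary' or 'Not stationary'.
\text{Stationary}

The AR(p) characteristic polynomial is P(z) = 1 + 0.788z.
Stationarity requires all roots to lie outside the unit circle, i.e. |z| > 1 for every root.
This is linear in z: 1 + (0.788) z = 0  =>  z = -1/(0.788) = -1.269036,  |z| = 1.269036.
Moduli of all roots: 1.2690.
All moduli strictly greater than 1? Yes.
Verdict: Stationary.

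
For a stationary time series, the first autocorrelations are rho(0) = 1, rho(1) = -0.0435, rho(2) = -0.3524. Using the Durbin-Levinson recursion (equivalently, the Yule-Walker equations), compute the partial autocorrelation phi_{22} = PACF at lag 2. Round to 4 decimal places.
\phi_{22} = -0.3550

The PACF at lag k is phi_{kk}, the last component of the solution
to the Yule-Walker system G_k phi = r_k where
  (G_k)_{ij} = rho(|i - j|), (r_k)_i = rho(i), i,j = 1..k.
Equivalently, Durbin-Levinson gives phi_{kk} iteratively:
  phi_{11} = rho(1)
  phi_{kk} = [rho(k) - sum_{j=1..k-1} phi_{k-1,j} rho(k-j)]
            / [1 - sum_{j=1..k-1} phi_{k-1,j} rho(j)],
  phi_{k,j} = phi_{k-1,j} - phi_{kk} phi_{k-1,k-j},  j = 1..k-1.
Step k = 1:
  phi_11 = rho(1) = -0.0435.
Step k = 2:
  phi_22 = [rho(2) - phi_11 rho(1)] / [1 - phi_11 rho(1)] = [-0.3524 - (-0.0435)(-0.0435)] / [1 - (-0.0435)(-0.0435)]
         = -0.35429225 / 0.99810775 = -0.355.
Therefore phi_{22} = -0.3550.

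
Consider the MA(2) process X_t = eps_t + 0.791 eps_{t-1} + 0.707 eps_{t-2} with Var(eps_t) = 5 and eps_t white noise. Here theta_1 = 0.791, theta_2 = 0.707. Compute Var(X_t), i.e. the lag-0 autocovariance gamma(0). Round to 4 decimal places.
\gamma(0) = 10.6277

For an MA(q) process X_t = eps_t + sum_i theta_i eps_{t-i} with
Var(eps_t) = sigma^2, the variance is
  gamma(0) = sigma^2 * (1 + sum_i theta_i^2).
  sum_i theta_i^2 = (0.791)^2 + (0.707)^2 = 0.625681 + 0.499849 = 1.12553.
  gamma(0) = 5 * (1 + 1.12553) = 5 * 2.12553 = 10.62765, which rounds to 10.6277.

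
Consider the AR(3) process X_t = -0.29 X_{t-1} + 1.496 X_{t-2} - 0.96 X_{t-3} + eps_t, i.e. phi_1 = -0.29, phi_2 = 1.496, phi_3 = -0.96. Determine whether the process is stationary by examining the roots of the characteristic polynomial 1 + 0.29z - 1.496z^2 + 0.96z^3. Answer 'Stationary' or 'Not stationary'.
\text{Not stationary}

The AR(p) characteristic polynomial is P(z) = 1 + 0.29z - 1.496z^2 + 0.96z^3.
Stationarity requires all roots to lie outside the unit circle, i.e. |z| > 1 for every root.
Degree 3: look for a simple real root z0 first, then factor out (1 - z/z0) and solve the remaining quadratic.
Testing z0 = -0.625: P(-0.625) = 1 + (0.29)(-0.625) + (-1.496)(-0.625)^2 + (0.96)(-0.625)^3
  = 1 + (-0.18125) + (-0.584375) + (-0.234375) = 0.  So z_0 = -0.625 is a root, |z_0| = 0.625.
Divide out the factor (1 + 1.6 z) = (1 - z/z0) (since 1/z0 = -1.6):
  P(z) = (1 + 1.6 z)(1 + (-1.31) z + (0.6) z^2)
  [check: z-coef -1.31 - (-1.6) = 0.29; z^2-coef 0.6 - (-1.6)(-1.31) = -1.496; z^3-coef -(-1.6)(0.6) = 0.96.]
Remaining roots from the quadratic factor 1 + (-1.31) z + (0.6) z^2:
  Set 1 + (-1.31) z + (0.6) z^2 = 0, i.e. a z^2 + b z + c = 0 with a = 0.6, b = -1.31, c = 1.
  Discriminant D = b^2 - 4ac = (-1.31)^2 - 4*(0.6)*1 = 1.7161 - (2.4) = -0.6839.
  D < 0, so the roots are the complex-conjugate pair z = (-b +/- i sqrt(-D)) / (2a) = 1.0917 +/- 0.6892i.
  For a conjugate pair |z|^2 = z * conj(z) = (product of roots) = c/a = 1/(0.6) = 1.666667, so |z| = sqrt(1.666667) = 1.291 for both roots.
Moduli of all roots: 0.6250, 1.2910, 1.2910.
All moduli strictly greater than 1? No.
Verdict: Not stationary.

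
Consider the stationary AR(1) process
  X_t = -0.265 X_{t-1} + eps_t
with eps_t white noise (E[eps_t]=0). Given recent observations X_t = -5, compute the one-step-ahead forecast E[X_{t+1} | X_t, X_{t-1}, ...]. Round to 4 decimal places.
E[X_{t+1} \mid \mathcal F_t] = 1.3250

For an AR(p) model X_t = c + sum_i phi_i X_{t-i} + eps_t, the
one-step-ahead conditional mean is
  E[X_{t+1} | X_t, ...] = c + sum_i phi_i X_{t+1-i}.
Substitute known values:
  E[X_{t+1} | ...] = (-0.265) * (-5)
                   = 1.3250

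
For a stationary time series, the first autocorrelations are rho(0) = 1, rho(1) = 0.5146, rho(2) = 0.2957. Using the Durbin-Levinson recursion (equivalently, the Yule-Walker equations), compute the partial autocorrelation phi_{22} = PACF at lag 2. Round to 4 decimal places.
\phi_{22} = 0.0420

The PACF at lag k is phi_{kk}, the last component of the solution
to the Yule-Walker system G_k phi = r_k where
  (G_k)_{ij} = rho(|i - j|), (r_k)_i = rho(i), i,j = 1..k.
Equivalently, Durbin-Levinson gives phi_{kk} iteratively:
  phi_{11} = rho(1)
  phi_{kk} = [rho(k) - sum_{j=1..k-1} phi_{k-1,j} rho(k-j)]
            / [1 - sum_{j=1..k-1} phi_{k-1,j} rho(j)],
  phi_{k,j} = phi_{k-1,j} - phi_{kk} phi_{k-1,k-j},  j = 1..k-1.
Step k = 1:
  phi_11 = rho(1) = 0.5146.
Step k = 2:
  phi_22 = [rho(2) - phi_11 rho(1)] / [1 - phi_11 rho(1)] = [0.2957 - (0.5146)(0.5146)] / [1 - (0.5146)(0.5146)]
         = 0.03088684 / 0.73518684 = 0.042.
Therefore phi_{22} = 0.0420.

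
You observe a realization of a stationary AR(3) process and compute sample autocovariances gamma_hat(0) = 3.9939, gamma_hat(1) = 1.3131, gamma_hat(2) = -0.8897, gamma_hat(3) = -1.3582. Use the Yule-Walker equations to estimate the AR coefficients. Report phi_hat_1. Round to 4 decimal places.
\hat\phi_{1} = 0.3940

The Yule-Walker equations for an AR(p) process read, in matrix form,
  Gamma_p phi = r_p,   with   (Gamma_p)_{ij} = gamma(|i - j|),
                       (r_p)_i = gamma(i),   i,j = 1..p.
Substitute the sample gammas (Toeplitz matrix and right-hand side of size 3):
  Gamma_p = [[3.9939, 1.3131, -0.8897], [1.3131, 3.9939, 1.3131], [-0.8897, 1.3131, 3.9939]]
  r_p     = [1.3131, -0.8897, -1.3582]
Written out (R1..R3):
  (R1) 3.9939 phi_1 + 1.3131 phi_2 - 0.8897 phi_3 = 1.3131
  (R2) 1.3131 phi_1 + 3.9939 phi_2 + 1.3131 phi_3 = -0.8897
  (R3) -0.8897 phi_1 + 1.3131 phi_2 + 3.9939 phi_3 = -1.3582
Gaussian elimination:
  R2 <- R2 - (1.3131/3.9939) R1 = R2 - (0.328776) R1:  3.562184 phi_2 + 1.605612 phi_3 = -1.321416
  R3 <- R3 - (-0.8897/3.9939) R1 = R3 - (-0.222765) R1:  1.605612 phi_2 + 3.795706 phi_3 = -1.065688
  R3 <- R3 - (1.605612/3.562184) R2 = R3 - (0.450738) R2:  3.071995 phi_3 = -0.470075
Back-substitution:
  phi_hat_3 = -0.470075 / 3.071995 = -0.153019
  phi_hat_2 = (-1.321416 - (1.605612)(-0.153019)) / 3.562184 = -0.301985
  phi_hat_1 = (1.3131 - (1.3131)(-0.301985) - (-0.8897)(-0.153019)) / 3.9939 = 0.393975
So phi_hat = [0.3940, -0.3020, -0.1530].
Therefore phi_hat_1 = 0.3940.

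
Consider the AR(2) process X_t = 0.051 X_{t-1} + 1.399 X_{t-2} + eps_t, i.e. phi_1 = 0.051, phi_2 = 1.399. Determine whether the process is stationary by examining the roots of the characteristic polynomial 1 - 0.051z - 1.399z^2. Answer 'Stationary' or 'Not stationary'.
\text{Not stationary}

The AR(p) characteristic polynomial is P(z) = 1 - 0.051z - 1.399z^2.
Stationarity requires all roots to lie outside the unit circle, i.e. |z| > 1 for every root.
Set 1 + (-0.051) z + (-1.399) z^2 = 0, i.e. a z^2 + b z + c = 0 with a = -1.399, b = -0.051, c = 1.
Discriminant D = b^2 - 4ac = (-0.051)^2 - 4*(-1.399)*1 = 0.002601 - (-5.596) = 5.598601.
D >= 0, so the roots are real: z = (-b +/- sqrt(D)) / (2a) = (0.051 +/- 2.366136) / (-2.798).
  z_1 = (0.051 + 2.366136) / (-2.798) = -0.8639,   |z_1| = 0.8639.
  z_2 = (0.051 - 2.366136) / (-2.798) = 0.8274,   |z_2| = 0.8274.
Moduli of all roots: 0.8639, 0.8274.
All moduli strictly greater than 1? No.
Verdict: Not stationary.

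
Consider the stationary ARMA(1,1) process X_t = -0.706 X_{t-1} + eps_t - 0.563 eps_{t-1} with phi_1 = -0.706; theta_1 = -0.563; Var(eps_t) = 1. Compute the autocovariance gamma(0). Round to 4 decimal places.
\gamma(0) = 4.2107

Multiply the model equation by X_{t-k} and take expectations. With theta_0 = psi_0 = 1 and psi_j the MA(infinity) weights, this gives
  gamma(k) - sum_i phi_i gamma(k-i) = c_k,
  c_k = sigma^2 * sum_{j=k..q} theta_j psi_{j-k}   (c_k = 0 for k > q),
using gamma(-m) = gamma(m).
psi-weights needed (psi_j = theta_j + sum_i phi_i psi_{j-i}):
  psi_1 = theta_1 + phi_1 = -0.563 + (-0.706) = -1.269
Right-hand sides:
  c_0 = sigma^2 (1 + theta_1 psi_1) = 1 * (1 + (-0.563)(-1.269)) = 1 * 1.714447 = 1.714447
  c_1 = sigma^2 theta_1 = 1 * (-0.563) = -0.563
  c_2 = 0
Equations for k = 0 and k = 1 (AR order 1):
  gamma(0) = phi_1 gamma(1) + c_0
  gamma(1) = phi_1 gamma(0) + c_1
Substituting the second into the first: gamma(0) (1 - phi_1^2) = c_0 + phi_1 c_1, so
  gamma(0) = (c_0 + phi_1 c_1) / (1 - phi_1^2) = (1.714447 + (-0.706)(-0.563)) / (1 - (-0.706)^2) = 2.111925 / 0.501564 = 4.210679.
Therefore gamma(0) = 4.2107 (to 4 decimal places).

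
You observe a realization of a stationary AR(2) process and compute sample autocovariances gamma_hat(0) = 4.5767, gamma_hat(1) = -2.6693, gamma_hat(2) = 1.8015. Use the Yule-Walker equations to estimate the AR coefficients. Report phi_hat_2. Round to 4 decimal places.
\hat\phi_{2} = 0.0810

The Yule-Walker equations for an AR(p) process read, in matrix form,
  Gamma_p phi = r_p,   with   (Gamma_p)_{ij} = gamma(|i - j|),
                       (r_p)_i = gamma(i),   i,j = 1..p.
Substitute the sample gammas (Toeplitz matrix and right-hand side of size 2):
  Gamma_p = [[4.5767, -2.6693], [-2.6693, 4.5767]]
  r_p     = [-2.6693, 1.8015]
Written out:
  4.5767 phi_1 - 2.6693 phi_2 = -2.6693
  -2.6693 phi_1 + 4.5767 phi_2 = 1.8015
Solve by Cramer's rule:
  det = gamma(0)^2 - gamma(1)^2 = (4.5767)^2 - (-2.6693)^2 = 20.94618289 - 7.12516249 = 13.8210204
  phi_hat_1 = [gamma(1) gamma(0) - gamma(1) gamma(2)] / det = [(-2.6693)(4.5767) - (-2.6693)(1.8015)] / 13.8210204 = -7.40784136 / 13.8210204 = -0.536
  phi_hat_2 = [gamma(0) gamma(2) - gamma(1)^2] / det = [(4.5767)(1.8015) - (-2.6693)^2] / 13.8210204 = 1.11976256 / 13.8210204 = 0.081
So phi_hat = [-0.5360, 0.0810].
Therefore phi_hat_2 = 0.0810.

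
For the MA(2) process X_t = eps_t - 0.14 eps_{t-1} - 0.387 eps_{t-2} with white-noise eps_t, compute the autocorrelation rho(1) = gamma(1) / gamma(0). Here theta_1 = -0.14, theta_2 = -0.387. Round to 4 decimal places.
\rho(1) = -0.0734

For an MA(q) process with theta_0 = 1, the autocovariance is
  gamma(k) = sigma^2 * sum_{i=0..q-k} theta_i * theta_{i+k},
and rho(k) = gamma(k) / gamma(0). Sigma^2 cancels.
  numerator   = (1)*(-0.14) + (-0.14)*(-0.387) = -0.08582.
  denominator = (1)^2 + (-0.14)^2 + (-0.387)^2 = 1.169369.
  rho(1) = -0.08582 / 1.169369 = -0.0734.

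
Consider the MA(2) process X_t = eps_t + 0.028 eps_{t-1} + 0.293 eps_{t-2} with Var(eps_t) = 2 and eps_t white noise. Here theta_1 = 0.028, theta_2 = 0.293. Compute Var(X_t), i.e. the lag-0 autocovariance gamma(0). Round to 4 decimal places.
\gamma(0) = 2.1733

For an MA(q) process X_t = eps_t + sum_i theta_i eps_{t-i} with
Var(eps_t) = sigma^2, the variance is
  gamma(0) = sigma^2 * (1 + sum_i theta_i^2).
  sum_i theta_i^2 = (0.028)^2 + (0.293)^2 = 0.000784 + 0.085849 = 0.086633.
  gamma(0) = 2 * (1 + 0.086633) = 2 * 1.086633 = 2.173266, which rounds to 2.1733.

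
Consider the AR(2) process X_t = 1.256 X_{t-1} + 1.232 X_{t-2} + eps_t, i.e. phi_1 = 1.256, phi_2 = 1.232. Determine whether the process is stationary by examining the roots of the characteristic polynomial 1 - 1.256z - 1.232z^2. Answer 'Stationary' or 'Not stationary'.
\text{Not stationary}

The AR(p) characteristic polynomial is P(z) = 1 - 1.256z - 1.232z^2.
Stationarity requires all roots to lie outside the unit circle, i.e. |z| > 1 for every root.
Set 1 + (-1.256) z + (-1.232) z^2 = 0, i.e. a z^2 + b z + c = 0 with a = -1.232, b = -1.256, c = 1.
Discriminant D = b^2 - 4ac = (-1.256)^2 - 4*(-1.232)*1 = 1.577536 - (-4.928) = 6.505536.
D >= 0, so the roots are real: z = (-b +/- sqrt(D)) / (2a) = (1.256 +/- 2.550595) / (-2.464).
  z_1 = (1.256 + 2.550595) / (-2.464) = -1.5449,   |z_1| = 1.5449.
  z_2 = (1.256 - 2.550595) / (-2.464) = 0.5254,   |z_2| = 0.5254.
Moduli of all roots: 1.5449, 0.5254.
All moduli strictly greater than 1? No.
Verdict: Not stationary.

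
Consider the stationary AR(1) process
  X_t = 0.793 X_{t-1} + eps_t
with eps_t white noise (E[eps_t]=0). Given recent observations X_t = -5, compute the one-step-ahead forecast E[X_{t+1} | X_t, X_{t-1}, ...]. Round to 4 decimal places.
E[X_{t+1} \mid \mathcal F_t] = -3.9650

For an AR(p) model X_t = c + sum_i phi_i X_{t-i} + eps_t, the
one-step-ahead conditional mean is
  E[X_{t+1} | X_t, ...] = c + sum_i phi_i X_{t+1-i}.
Substitute known values:
  E[X_{t+1} | ...] = (0.793) * (-5)
                   = -3.9650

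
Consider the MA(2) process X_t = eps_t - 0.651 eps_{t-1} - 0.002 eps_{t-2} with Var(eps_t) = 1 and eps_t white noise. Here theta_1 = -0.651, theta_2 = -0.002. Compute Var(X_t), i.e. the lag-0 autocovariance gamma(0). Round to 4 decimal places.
\gamma(0) = 1.4238

For an MA(q) process X_t = eps_t + sum_i theta_i eps_{t-i} with
Var(eps_t) = sigma^2, the variance is
  gamma(0) = sigma^2 * (1 + sum_i theta_i^2).
  sum_i theta_i^2 = (-0.651)^2 + (-0.002)^2 = 0.423801 + 0.000004 = 0.423805.
  gamma(0) = 1 * (1 + 0.423805) = 1 * 1.423805 = 1.423805, which rounds to 1.4238.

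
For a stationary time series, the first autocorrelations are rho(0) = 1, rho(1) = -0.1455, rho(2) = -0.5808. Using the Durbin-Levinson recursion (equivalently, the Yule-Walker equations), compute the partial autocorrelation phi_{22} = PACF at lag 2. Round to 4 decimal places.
\phi_{22} = -0.6150

The PACF at lag k is phi_{kk}, the last component of the solution
to the Yule-Walker system G_k phi = r_k where
  (G_k)_{ij} = rho(|i - j|), (r_k)_i = rho(i), i,j = 1..k.
Equivalently, Durbin-Levinson gives phi_{kk} iteratively:
  phi_{11} = rho(1)
  phi_{kk} = [rho(k) - sum_{j=1..k-1} phi_{k-1,j} rho(k-j)]
            / [1 - sum_{j=1..k-1} phi_{k-1,j} rho(j)],
  phi_{k,j} = phi_{k-1,j} - phi_{kk} phi_{k-1,k-j},  j = 1..k-1.
Step k = 1:
  phi_11 = rho(1) = -0.1455.
Step k = 2:
  phi_22 = [rho(2) - phi_11 rho(1)] / [1 - phi_11 rho(1)] = [-0.5808 - (-0.1455)(-0.1455)] / [1 - (-0.1455)(-0.1455)]
         = -0.60197025 / 0.97882975 = -0.615.
Therefore phi_{22} = -0.6150.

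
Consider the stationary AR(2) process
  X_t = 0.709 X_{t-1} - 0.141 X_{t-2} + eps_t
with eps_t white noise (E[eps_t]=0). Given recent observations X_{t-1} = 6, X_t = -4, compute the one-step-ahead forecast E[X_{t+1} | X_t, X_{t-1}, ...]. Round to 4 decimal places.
E[X_{t+1} \mid \mathcal F_t] = -3.6820

For an AR(p) model X_t = c + sum_i phi_i X_{t-i} + eps_t, the
one-step-ahead conditional mean is
  E[X_{t+1} | X_t, ...] = c + sum_i phi_i X_{t+1-i}.
Substitute known values:
  E[X_{t+1} | ...] = (0.709) * (-4) + (-0.141) * (6)
                   = -3.6820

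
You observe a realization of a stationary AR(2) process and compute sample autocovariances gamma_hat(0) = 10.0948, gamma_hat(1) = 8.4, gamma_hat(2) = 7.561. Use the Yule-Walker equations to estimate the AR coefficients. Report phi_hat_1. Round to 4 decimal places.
\hat\phi_{1} = 0.6790

The Yule-Walker equations for an AR(p) process read, in matrix form,
  Gamma_p phi = r_p,   with   (Gamma_p)_{ij} = gamma(|i - j|),
                       (r_p)_i = gamma(i),   i,j = 1..p.
Substitute the sample gammas (Toeplitz matrix and right-hand side of size 2):
  Gamma_p = [[10.0948, 8.4], [8.4, 10.0948]]
  r_p     = [8.4, 7.561]
Written out:
  10.0948 phi_1 + 8.4 phi_2 = 8.4
  8.4 phi_1 + 10.0948 phi_2 = 7.561
Solve by Cramer's rule:
  det = gamma(0)^2 - gamma(1)^2 = (10.0948)^2 - (8.4)^2 = 101.90498704 - 70.56 = 31.34498704
  phi_hat_1 = [gamma(1) gamma(0) - gamma(1) gamma(2)] / det = [(8.4)(10.0948) - (8.4)(7.561)] / 31.34498704 = 21.28392 / 31.34498704 = 0.679
  phi_hat_2 = [gamma(0) gamma(2) - gamma(1)^2] / det = [(10.0948)(7.561) - (8.4)^2] / 31.34498704 = 5.7667828 / 31.34498704 = 0.184
So phi_hat = [0.6790, 0.1840].
Therefore phi_hat_1 = 0.6790.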